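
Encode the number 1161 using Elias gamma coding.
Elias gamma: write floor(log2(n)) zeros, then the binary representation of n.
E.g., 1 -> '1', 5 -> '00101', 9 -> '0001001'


num_bits = floor(log2(1161)) + 1 = 11
leading_zeros = num_bits - 1 = 10
binary(1161) = 10010001001

Elias gamma(1161) = '0000000000' + '10010001001' = 000000000010010001001 (21 bits)


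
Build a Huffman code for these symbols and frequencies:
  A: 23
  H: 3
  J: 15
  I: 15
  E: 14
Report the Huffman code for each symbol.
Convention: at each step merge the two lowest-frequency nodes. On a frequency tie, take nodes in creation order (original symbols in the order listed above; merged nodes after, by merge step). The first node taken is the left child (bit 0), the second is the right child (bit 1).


Huffman tree construction:
Step 1: Merge H(3) + E(14) = 17
Step 2: Merge J(15) + I(15) = 30
Step 3: Merge (H+E)(17) + A(23) = 40
Step 4: Merge (J+I)(30) + ((H+E)+A)(40) = 70
Read each symbol's code off the tree from the root (left child = 0, right child = 1).

Codes:
  A: 11 (length 2)
  H: 100 (length 3)
  J: 00 (length 2)
  I: 01 (length 2)
  E: 101 (length 3)
Average code length: 157/70 = 2.2429 bits/symbol


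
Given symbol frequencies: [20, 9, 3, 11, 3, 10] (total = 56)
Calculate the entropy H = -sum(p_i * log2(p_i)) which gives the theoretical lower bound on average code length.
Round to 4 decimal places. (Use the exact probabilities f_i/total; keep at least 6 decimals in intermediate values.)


Per-symbol terms -p_i * log2(p_i) with p_i = f_i/56:
  p = 20/56 = 0.357143: log2(p) = -1.485427, -p*log2(p) = 0.530510
  p = 9/56 = 0.160714: log2(p) = -2.637430, -p*log2(p) = 0.423873
  p = 3/56 = 0.053571: log2(p) = -4.222392, -p*log2(p) = 0.226200
  p = 11/56 = 0.196429: log2(p) = -2.347923, -p*log2(p) = 0.461199
  p = 3/56 = 0.053571: log2(p) = -4.222392, -p*log2(p) = 0.226200
  p = 10/56 = 0.178571: log2(p) = -2.485427, -p*log2(p) = 0.443826
H = 0.530510 + 0.423873 + 0.226200 + 0.461199 + 0.226200 + 0.443826 = 2.311808

H = 2.3118 bits/symbol


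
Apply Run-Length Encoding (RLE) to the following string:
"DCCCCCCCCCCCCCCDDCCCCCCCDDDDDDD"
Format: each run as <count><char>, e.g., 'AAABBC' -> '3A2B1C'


Scanning runs left to right:
  i=0: run of 'D' x 1 -> '1D'
  i=1: run of 'C' x 14 -> '14C'
  i=15: run of 'D' x 2 -> '2D'
  i=17: run of 'C' x 7 -> '7C'
  i=24: run of 'D' x 7 -> '7D'

RLE = 1D14C2D7C7D


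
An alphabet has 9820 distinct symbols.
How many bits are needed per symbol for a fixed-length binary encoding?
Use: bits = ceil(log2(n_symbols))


log2(9820) = 13.2615
Bracket: 2^13 = 8192 < 9820 <= 2^14 = 16384
So ceil(log2(9820)) = 14

bits = ceil(log2(9820)) = ceil(13.2615) = 14 bits


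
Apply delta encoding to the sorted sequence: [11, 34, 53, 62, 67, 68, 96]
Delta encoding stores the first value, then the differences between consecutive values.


First value: 11
Deltas:
  34 - 11 = 23
  53 - 34 = 19
  62 - 53 = 9
  67 - 62 = 5
  68 - 67 = 1
  96 - 68 = 28


Delta encoded: [11, 23, 19, 9, 5, 1, 28]


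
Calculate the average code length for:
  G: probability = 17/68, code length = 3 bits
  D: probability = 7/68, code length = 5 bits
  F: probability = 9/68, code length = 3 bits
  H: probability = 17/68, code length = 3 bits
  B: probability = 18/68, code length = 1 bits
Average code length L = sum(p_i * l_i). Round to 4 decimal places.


Weighted contributions p_i * l_i:
  G: (17/68) * 3 = 51/68
  D: (7/68) * 5 = 35/68
  F: (9/68) * 3 = 27/68
  H: (17/68) * 3 = 51/68
  B: (18/68) * 1 = 18/68
Sum = (51 + 35 + 27 + 51 + 18)/68 = 182/68

L = 182/68 = 2.6765 bits/symbol


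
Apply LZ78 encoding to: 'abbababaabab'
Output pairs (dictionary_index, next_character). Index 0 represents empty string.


LZ78 encoding steps:
Dictionary: {0: ''}
Step 1: w='' (idx 0), next='a' -> output (0, 'a'), add 'a' as idx 1
Step 2: w='' (idx 0), next='b' -> output (0, 'b'), add 'b' as idx 2
Step 3: w='b' (idx 2), next='a' -> output (2, 'a'), add 'ba' as idx 3
Step 4: w='ba' (idx 3), next='b' -> output (3, 'b'), add 'bab' as idx 4
Step 5: w='a' (idx 1), next='a' -> output (1, 'a'), add 'aa' as idx 5
Step 6: w='bab' (idx 4), end of input -> output (4, '')


Encoded: [(0, 'a'), (0, 'b'), (2, 'a'), (3, 'b'), (1, 'a'), (4, '')]


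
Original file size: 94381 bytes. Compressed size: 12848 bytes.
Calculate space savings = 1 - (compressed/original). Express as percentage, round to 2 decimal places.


ratio = compressed/original = 12848/94381 = 0.136129
savings = 1 - ratio = 1 - 0.136129 = 0.863871
as a percentage: 0.863871 * 100 = 86.39%

Space savings = 1 - 12848/94381 = 86.39%


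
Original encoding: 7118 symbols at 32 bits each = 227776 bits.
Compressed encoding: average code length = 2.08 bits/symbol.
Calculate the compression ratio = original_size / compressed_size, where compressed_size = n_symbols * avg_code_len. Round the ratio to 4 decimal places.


original_size = n_symbols * orig_bits = 7118 * 32 = 227776 bits
compressed_size = n_symbols * avg_code_len = 7118 * 2.08 = 14805.44 bits
ratio = original_size / compressed_size = 227776 / 14805.44 = 15.3846

Compression ratio = 15.3846


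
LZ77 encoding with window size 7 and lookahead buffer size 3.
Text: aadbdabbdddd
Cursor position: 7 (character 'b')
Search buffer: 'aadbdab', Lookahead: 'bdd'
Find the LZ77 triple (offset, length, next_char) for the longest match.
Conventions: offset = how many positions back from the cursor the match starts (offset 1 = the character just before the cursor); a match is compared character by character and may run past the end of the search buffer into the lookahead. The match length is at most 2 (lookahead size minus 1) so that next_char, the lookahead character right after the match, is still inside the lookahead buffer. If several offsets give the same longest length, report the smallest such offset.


Try each offset into the search buffer:
  offset=1 (pos 6, char 'b'): match length 1
  offset=2 (pos 5, char 'a'): match length 0
  offset=3 (pos 4, char 'd'): match length 0
  offset=4 (pos 3, char 'b'): match length 2
  offset=5 (pos 2, char 'd'): match length 0
  offset=6 (pos 1, char 'a'): match length 0
  offset=7 (pos 0, char 'a'): match length 0
Longest match has length 2 at offset 4.
next_char = character at position 7 + 2 = 9 -> 'd'

Best match: offset=4, length=2 (matching 'bd' starting at position 3)
LZ77 triple: (4, 2, 'd')


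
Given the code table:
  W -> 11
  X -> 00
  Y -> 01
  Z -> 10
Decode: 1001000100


Decoding:
10 -> Z
01 -> Y
00 -> X
01 -> Y
00 -> X


Result: ZYXYX


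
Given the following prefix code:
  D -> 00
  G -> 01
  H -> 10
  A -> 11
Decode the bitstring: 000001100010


Decoding step by step:
Bits 00 -> D
Bits 00 -> D
Bits 01 -> G
Bits 10 -> H
Bits 00 -> D
Bits 10 -> H


Decoded message: DDGHDH


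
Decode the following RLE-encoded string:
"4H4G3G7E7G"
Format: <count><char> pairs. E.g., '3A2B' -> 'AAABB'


Expanding each <count><char> pair:
  4H -> 'HHHH'
  4G -> 'GGGG'
  3G -> 'GGG'
  7E -> 'EEEEEEE'
  7G -> 'GGGGGGG'

Decoded = HHHHGGGGGGGEEEEEEEGGGGGGG


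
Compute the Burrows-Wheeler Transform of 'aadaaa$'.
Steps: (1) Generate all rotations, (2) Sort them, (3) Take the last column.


Rotations (sorted):
  0: $aadaaa -> last char: a
  1: a$aadaa -> last char: a
  2: aa$aada -> last char: a
  3: aaa$aad -> last char: d
  4: aadaaa$ -> last char: $
  5: adaaa$a -> last char: a
  6: daaa$aa -> last char: a


BWT = aaad$aa


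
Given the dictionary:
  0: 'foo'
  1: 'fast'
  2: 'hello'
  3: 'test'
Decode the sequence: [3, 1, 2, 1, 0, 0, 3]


Look up each index in the dictionary:
  3 -> 'test'
  1 -> 'fast'
  2 -> 'hello'
  1 -> 'fast'
  0 -> 'foo'
  0 -> 'foo'
  3 -> 'test'

Decoded: "test fast hello fast foo foo test"


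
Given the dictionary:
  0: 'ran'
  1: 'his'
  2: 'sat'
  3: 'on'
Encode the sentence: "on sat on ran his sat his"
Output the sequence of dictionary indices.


Look up each word in the dictionary:
  'on' -> 3
  'sat' -> 2
  'on' -> 3
  'ran' -> 0
  'his' -> 1
  'sat' -> 2
  'his' -> 1

Encoded: [3, 2, 3, 0, 1, 2, 1]


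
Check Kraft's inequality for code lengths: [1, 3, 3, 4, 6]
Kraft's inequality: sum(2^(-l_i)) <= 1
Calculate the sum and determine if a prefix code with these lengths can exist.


Sum = 2^(-1) + 2^(-3) + 2^(-3) + 2^(-4) + 2^(-6)
    = 0.5 + 0.125 + 0.125 + 0.0625 + 0.015625
    = 53/64 = 0.828125
Since 0.828125 <= 1, Kraft's inequality IS satisfied.
A prefix code with these lengths CAN exist.

Kraft sum = 0.828125. Satisfied.


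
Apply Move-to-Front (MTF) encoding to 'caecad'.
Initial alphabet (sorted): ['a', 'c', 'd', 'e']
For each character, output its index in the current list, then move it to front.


MTF encoding:
'c': index 1 in ['a', 'c', 'd', 'e'] -> ['c', 'a', 'd', 'e']
'a': index 1 in ['c', 'a', 'd', 'e'] -> ['a', 'c', 'd', 'e']
'e': index 3 in ['a', 'c', 'd', 'e'] -> ['e', 'a', 'c', 'd']
'c': index 2 in ['e', 'a', 'c', 'd'] -> ['c', 'e', 'a', 'd']
'a': index 2 in ['c', 'e', 'a', 'd'] -> ['a', 'c', 'e', 'd']
'd': index 3 in ['a', 'c', 'e', 'd'] -> ['d', 'a', 'c', 'e']


Output: [1, 1, 3, 2, 2, 3]


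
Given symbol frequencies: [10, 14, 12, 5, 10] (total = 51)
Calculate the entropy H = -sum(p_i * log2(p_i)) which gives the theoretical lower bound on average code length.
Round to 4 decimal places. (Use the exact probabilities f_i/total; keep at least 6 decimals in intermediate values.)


Per-symbol terms -p_i * log2(p_i) with p_i = f_i/51:
  p = 10/51 = 0.196078: log2(p) = -2.350497, -p*log2(p) = 0.460882
  p = 14/51 = 0.274510: log2(p) = -1.865070, -p*log2(p) = 0.511980
  p = 12/51 = 0.235294: log2(p) = -2.087463, -p*log2(p) = 0.491168
  p = 5/51 = 0.098039: log2(p) = -3.350497, -p*log2(p) = 0.328480
  p = 10/51 = 0.196078: log2(p) = -2.350497, -p*log2(p) = 0.460882
H = 0.460882 + 0.511980 + 0.491168 + 0.328480 + 0.460882 = 2.253392

H = 2.2534 bits/symbol


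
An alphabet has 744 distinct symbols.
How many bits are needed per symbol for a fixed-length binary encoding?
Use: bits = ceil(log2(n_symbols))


log2(744) = 9.5392
Bracket: 2^9 = 512 < 744 <= 2^10 = 1024
So ceil(log2(744)) = 10

bits = ceil(log2(744)) = ceil(9.5392) = 10 bits


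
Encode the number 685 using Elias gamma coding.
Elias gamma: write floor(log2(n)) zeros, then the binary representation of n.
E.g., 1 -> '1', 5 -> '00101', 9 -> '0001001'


num_bits = floor(log2(685)) + 1 = 10
leading_zeros = num_bits - 1 = 9
binary(685) = 1010101101

Elias gamma(685) = '000000000' + '1010101101' = 0000000001010101101 (19 bits)


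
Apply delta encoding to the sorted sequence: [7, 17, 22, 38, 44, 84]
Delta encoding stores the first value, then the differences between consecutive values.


First value: 7
Deltas:
  17 - 7 = 10
  22 - 17 = 5
  38 - 22 = 16
  44 - 38 = 6
  84 - 44 = 40


Delta encoded: [7, 10, 5, 16, 6, 40]


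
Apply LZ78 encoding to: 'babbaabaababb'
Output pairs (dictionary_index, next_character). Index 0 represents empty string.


LZ78 encoding steps:
Dictionary: {0: ''}
Step 1: w='' (idx 0), next='b' -> output (0, 'b'), add 'b' as idx 1
Step 2: w='' (idx 0), next='a' -> output (0, 'a'), add 'a' as idx 2
Step 3: w='b' (idx 1), next='b' -> output (1, 'b'), add 'bb' as idx 3
Step 4: w='a' (idx 2), next='a' -> output (2, 'a'), add 'aa' as idx 4
Step 5: w='b' (idx 1), next='a' -> output (1, 'a'), add 'ba' as idx 5
Step 6: w='a' (idx 2), next='b' -> output (2, 'b'), add 'ab' as idx 6
Step 7: w='ab' (idx 6), next='b' -> output (6, 'b'), add 'abb' as idx 7


Encoded: [(0, 'b'), (0, 'a'), (1, 'b'), (2, 'a'), (1, 'a'), (2, 'b'), (6, 'b')]


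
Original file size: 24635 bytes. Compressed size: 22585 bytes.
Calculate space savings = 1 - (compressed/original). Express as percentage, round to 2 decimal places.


ratio = compressed/original = 22585/24635 = 0.916785
savings = 1 - ratio = 1 - 0.916785 = 0.083215
as a percentage: 0.083215 * 100 = 8.32%

Space savings = 1 - 22585/24635 = 8.32%


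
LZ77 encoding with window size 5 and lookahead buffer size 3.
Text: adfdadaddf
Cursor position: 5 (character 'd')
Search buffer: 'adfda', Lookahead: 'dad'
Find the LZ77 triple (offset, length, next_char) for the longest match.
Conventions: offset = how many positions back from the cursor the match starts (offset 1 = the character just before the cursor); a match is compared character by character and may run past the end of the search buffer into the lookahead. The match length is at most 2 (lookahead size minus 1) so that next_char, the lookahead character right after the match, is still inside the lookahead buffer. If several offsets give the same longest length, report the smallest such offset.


Try each offset into the search buffer:
  offset=1 (pos 4, char 'a'): match length 0
  offset=2 (pos 3, char 'd'): match length 2
  offset=3 (pos 2, char 'f'): match length 0
  offset=4 (pos 1, char 'd'): match length 1
  offset=5 (pos 0, char 'a'): match length 0
Longest match has length 2 at offset 2.
next_char = character at position 5 + 2 = 7 -> 'd'

Best match: offset=2, length=2 (matching 'da' starting at position 3)
LZ77 triple: (2, 2, 'd')


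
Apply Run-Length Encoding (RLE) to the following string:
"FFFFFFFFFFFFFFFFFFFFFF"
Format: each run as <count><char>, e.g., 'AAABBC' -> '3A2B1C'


Scanning runs left to right:
  i=0: run of 'F' x 22 -> '22F'

RLE = 22F


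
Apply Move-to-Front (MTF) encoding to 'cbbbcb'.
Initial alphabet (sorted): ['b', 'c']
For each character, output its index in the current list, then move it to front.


MTF encoding:
'c': index 1 in ['b', 'c'] -> ['c', 'b']
'b': index 1 in ['c', 'b'] -> ['b', 'c']
'b': index 0 in ['b', 'c'] -> ['b', 'c']
'b': index 0 in ['b', 'c'] -> ['b', 'c']
'c': index 1 in ['b', 'c'] -> ['c', 'b']
'b': index 1 in ['c', 'b'] -> ['b', 'c']


Output: [1, 1, 0, 0, 1, 1]


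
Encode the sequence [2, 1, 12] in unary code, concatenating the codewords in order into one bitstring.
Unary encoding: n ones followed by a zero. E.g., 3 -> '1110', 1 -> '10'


Encode each number as n ones followed by a terminating 0:
  2 -> 110 (3 bits)
  1 -> 10 (2 bits)
  12 -> 1111111111110 (13 bits)
Total length = 3 + 2 + 13 = 18 bits.

Unary([2, 1, 12]) = 110101111111111110 (18 bits)


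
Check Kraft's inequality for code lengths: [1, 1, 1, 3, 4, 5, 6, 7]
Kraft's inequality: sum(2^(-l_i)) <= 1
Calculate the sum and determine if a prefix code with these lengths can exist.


Sum = 2^(-1) + 2^(-1) + 2^(-1) + 2^(-3) + 2^(-4) + 2^(-5) + 2^(-6) + 2^(-7)
    = 0.5 + 0.5 + 0.5 + 0.125 + 0.0625 + 0.03125 + 0.015625 + 0.0078125
    = 223/128 = 1.7421875
Since 1.7421875 > 1, Kraft's inequality is NOT satisfied.
A prefix code with these lengths CANNOT exist.

Kraft sum = 1.7421875. Not satisfied.


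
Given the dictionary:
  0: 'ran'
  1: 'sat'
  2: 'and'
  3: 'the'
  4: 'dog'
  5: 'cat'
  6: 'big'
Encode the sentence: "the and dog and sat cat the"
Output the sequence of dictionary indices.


Look up each word in the dictionary:
  'the' -> 3
  'and' -> 2
  'dog' -> 4
  'and' -> 2
  'sat' -> 1
  'cat' -> 5
  'the' -> 3

Encoded: [3, 2, 4, 2, 1, 5, 3]


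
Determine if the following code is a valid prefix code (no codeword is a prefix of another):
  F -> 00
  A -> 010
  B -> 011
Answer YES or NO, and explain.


Checking each pair (does one codeword prefix another?):
  F='00' vs A='010': no prefix
  F='00' vs B='011': no prefix
  A='010' vs F='00': no prefix
  A='010' vs B='011': no prefix
  B='011' vs F='00': no prefix
  B='011' vs A='010': no prefix
No violation found over all pairs.

YES -- this is a valid prefix code. No codeword is a prefix of any other codeword.


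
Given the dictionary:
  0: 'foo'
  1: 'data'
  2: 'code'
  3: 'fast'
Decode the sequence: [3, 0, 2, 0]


Look up each index in the dictionary:
  3 -> 'fast'
  0 -> 'foo'
  2 -> 'code'
  0 -> 'foo'

Decoded: "fast foo code foo"


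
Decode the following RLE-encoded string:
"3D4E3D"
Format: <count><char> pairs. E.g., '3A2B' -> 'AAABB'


Expanding each <count><char> pair:
  3D -> 'DDD'
  4E -> 'EEEE'
  3D -> 'DDD'

Decoded = DDDEEEEDDD


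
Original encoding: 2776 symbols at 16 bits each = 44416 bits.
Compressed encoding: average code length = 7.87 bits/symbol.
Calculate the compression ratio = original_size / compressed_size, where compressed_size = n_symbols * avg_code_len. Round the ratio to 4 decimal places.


original_size = n_symbols * orig_bits = 2776 * 16 = 44416 bits
compressed_size = n_symbols * avg_code_len = 2776 * 7.87 = 21847.12 bits
ratio = original_size / compressed_size = 44416 / 21847.12 = 2.033

Compression ratio = 2.033


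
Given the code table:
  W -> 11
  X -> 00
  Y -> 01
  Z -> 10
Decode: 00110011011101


Decoding:
00 -> X
11 -> W
00 -> X
11 -> W
01 -> Y
11 -> W
01 -> Y


Result: XWXWYWY


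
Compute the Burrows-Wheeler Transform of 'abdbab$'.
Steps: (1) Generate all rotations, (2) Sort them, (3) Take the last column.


Rotations (sorted):
  0: $abdbab -> last char: b
  1: ab$abdb -> last char: b
  2: abdbab$ -> last char: $
  3: b$abdba -> last char: a
  4: bab$abd -> last char: d
  5: bdbab$a -> last char: a
  6: dbab$ab -> last char: b


BWT = bb$adab


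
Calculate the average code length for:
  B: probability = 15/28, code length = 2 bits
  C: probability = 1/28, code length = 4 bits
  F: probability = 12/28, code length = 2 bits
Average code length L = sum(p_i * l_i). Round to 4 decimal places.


Weighted contributions p_i * l_i:
  B: (15/28) * 2 = 30/28
  C: (1/28) * 4 = 4/28
  F: (12/28) * 2 = 24/28
Sum = (30 + 4 + 24)/28 = 58/28

L = 58/28 = 2.0714 bits/symbol


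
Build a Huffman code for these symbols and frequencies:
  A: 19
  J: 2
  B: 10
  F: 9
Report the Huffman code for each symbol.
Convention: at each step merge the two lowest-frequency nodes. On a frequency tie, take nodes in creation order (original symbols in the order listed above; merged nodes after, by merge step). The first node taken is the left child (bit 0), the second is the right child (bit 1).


Huffman tree construction:
Step 1: Merge J(2) + F(9) = 11
Step 2: Merge B(10) + (J+F)(11) = 21
Step 3: Merge A(19) + (B+(J+F))(21) = 40
Read each symbol's code off the tree from the root (left child = 0, right child = 1).

Codes:
  A: 0 (length 1)
  J: 110 (length 3)
  B: 10 (length 2)
  F: 111 (length 3)
Average code length: 72/40 = 1.8000 bits/symbol


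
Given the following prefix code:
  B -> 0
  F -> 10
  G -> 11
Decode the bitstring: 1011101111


Decoding step by step:
Bits 10 -> F
Bits 11 -> G
Bits 10 -> F
Bits 11 -> G
Bits 11 -> G


Decoded message: FGFGG


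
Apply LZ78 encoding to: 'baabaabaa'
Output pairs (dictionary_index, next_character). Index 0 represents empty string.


LZ78 encoding steps:
Dictionary: {0: ''}
Step 1: w='' (idx 0), next='b' -> output (0, 'b'), add 'b' as idx 1
Step 2: w='' (idx 0), next='a' -> output (0, 'a'), add 'a' as idx 2
Step 3: w='a' (idx 2), next='b' -> output (2, 'b'), add 'ab' as idx 3
Step 4: w='a' (idx 2), next='a' -> output (2, 'a'), add 'aa' as idx 4
Step 5: w='b' (idx 1), next='a' -> output (1, 'a'), add 'ba' as idx 5
Step 6: w='a' (idx 2), end of input -> output (2, '')


Encoded: [(0, 'b'), (0, 'a'), (2, 'b'), (2, 'a'), (1, 'a'), (2, '')]


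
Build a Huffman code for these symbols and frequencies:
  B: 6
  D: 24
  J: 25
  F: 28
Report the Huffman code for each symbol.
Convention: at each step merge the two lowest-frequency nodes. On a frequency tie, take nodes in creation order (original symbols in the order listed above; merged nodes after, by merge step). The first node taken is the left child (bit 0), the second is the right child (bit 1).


Huffman tree construction:
Step 1: Merge B(6) + D(24) = 30
Step 2: Merge J(25) + F(28) = 53
Step 3: Merge (B+D)(30) + (J+F)(53) = 83
Read each symbol's code off the tree from the root (left child = 0, right child = 1).

Codes:
  B: 00 (length 2)
  D: 01 (length 2)
  J: 10 (length 2)
  F: 11 (length 2)
Average code length: 166/83 = 2.0000 bits/symbol


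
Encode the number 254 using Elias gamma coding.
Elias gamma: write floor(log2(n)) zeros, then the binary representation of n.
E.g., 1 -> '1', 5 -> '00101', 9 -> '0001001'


num_bits = floor(log2(254)) + 1 = 8
leading_zeros = num_bits - 1 = 7
binary(254) = 11111110

Elias gamma(254) = '0000000' + '11111110' = 000000011111110 (15 bits)


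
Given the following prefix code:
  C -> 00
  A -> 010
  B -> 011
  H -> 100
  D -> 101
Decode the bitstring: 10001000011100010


Decoding step by step:
Bits 100 -> H
Bits 010 -> A
Bits 00 -> C
Bits 011 -> B
Bits 100 -> H
Bits 010 -> A


Decoded message: HACBHA


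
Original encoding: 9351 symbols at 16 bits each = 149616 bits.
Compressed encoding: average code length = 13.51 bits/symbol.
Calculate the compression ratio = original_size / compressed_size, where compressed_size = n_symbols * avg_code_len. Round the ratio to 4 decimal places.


original_size = n_symbols * orig_bits = 9351 * 16 = 149616 bits
compressed_size = n_symbols * avg_code_len = 9351 * 13.51 = 126332.01 bits
ratio = original_size / compressed_size = 149616 / 126332.01 = 1.1843

Compression ratio = 1.1843


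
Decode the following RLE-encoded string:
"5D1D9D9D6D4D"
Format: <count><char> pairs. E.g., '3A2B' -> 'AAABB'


Expanding each <count><char> pair:
  5D -> 'DDDDD'
  1D -> 'D'
  9D -> 'DDDDDDDDD'
  9D -> 'DDDDDDDDD'
  6D -> 'DDDDDD'
  4D -> 'DDDD'

Decoded = DDDDDDDDDDDDDDDDDDDDDDDDDDDDDDDDDD


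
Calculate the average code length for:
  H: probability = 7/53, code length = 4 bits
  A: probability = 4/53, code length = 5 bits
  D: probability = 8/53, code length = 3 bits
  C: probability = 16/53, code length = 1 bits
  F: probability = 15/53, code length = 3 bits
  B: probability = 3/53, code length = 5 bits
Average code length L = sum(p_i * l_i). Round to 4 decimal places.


Weighted contributions p_i * l_i:
  H: (7/53) * 4 = 28/53
  A: (4/53) * 5 = 20/53
  D: (8/53) * 3 = 24/53
  C: (16/53) * 1 = 16/53
  F: (15/53) * 3 = 45/53
  B: (3/53) * 5 = 15/53
Sum = (28 + 20 + 24 + 16 + 45 + 15)/53 = 148/53

L = 148/53 = 2.7925 bits/symbol


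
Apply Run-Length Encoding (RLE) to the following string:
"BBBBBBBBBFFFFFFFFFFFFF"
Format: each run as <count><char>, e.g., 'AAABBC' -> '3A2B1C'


Scanning runs left to right:
  i=0: run of 'B' x 9 -> '9B'
  i=9: run of 'F' x 13 -> '13F'

RLE = 9B13F


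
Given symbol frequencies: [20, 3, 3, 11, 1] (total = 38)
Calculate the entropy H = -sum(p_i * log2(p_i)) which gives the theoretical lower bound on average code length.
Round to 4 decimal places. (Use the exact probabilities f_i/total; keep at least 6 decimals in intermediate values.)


Per-symbol terms -p_i * log2(p_i) with p_i = f_i/38:
  p = 20/38 = 0.526316: log2(p) = -0.925999, -p*log2(p) = 0.487368
  p = 3/38 = 0.078947: log2(p) = -3.662965, -p*log2(p) = 0.289181
  p = 3/38 = 0.078947: log2(p) = -3.662965, -p*log2(p) = 0.289181
  p = 11/38 = 0.289474: log2(p) = -1.788496, -p*log2(p) = 0.517722
  p = 1/38 = 0.026316: log2(p) = -5.247928, -p*log2(p) = 0.138103
H = 0.487368 + 0.289181 + 0.289181 + 0.517722 + 0.138103 = 1.721555

H = 1.7216 bits/symbol


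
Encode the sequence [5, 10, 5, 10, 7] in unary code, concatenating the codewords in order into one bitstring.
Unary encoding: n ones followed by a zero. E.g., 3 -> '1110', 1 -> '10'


Encode each number as n ones followed by a terminating 0:
  5 -> 111110 (6 bits)
  10 -> 11111111110 (11 bits)
  5 -> 111110 (6 bits)
  10 -> 11111111110 (11 bits)
  7 -> 11111110 (8 bits)
Total length = 6 + 11 + 6 + 11 + 8 = 42 bits.

Unary([5, 10, 5, 10, 7]) = 111110111111111101111101111111111011111110 (42 bits)


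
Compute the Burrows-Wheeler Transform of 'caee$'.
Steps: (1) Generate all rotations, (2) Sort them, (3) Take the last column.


Rotations (sorted):
  0: $caee -> last char: e
  1: aee$c -> last char: c
  2: caee$ -> last char: $
  3: e$cae -> last char: e
  4: ee$ca -> last char: a


BWT = ec$ea


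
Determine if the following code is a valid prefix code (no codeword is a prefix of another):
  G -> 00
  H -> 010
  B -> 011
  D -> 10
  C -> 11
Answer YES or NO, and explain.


Checking each pair (does one codeword prefix another?):
  G='00' vs H='010': no prefix
  G='00' vs B='011': no prefix
  G='00' vs D='10': no prefix
  G='00' vs C='11': no prefix
  H='010' vs G='00': no prefix
  H='010' vs B='011': no prefix
  H='010' vs D='10': no prefix
  H='010' vs C='11': no prefix
  B='011' vs G='00': no prefix
  B='011' vs H='010': no prefix
  B='011' vs D='10': no prefix
  B='011' vs C='11': no prefix
  D='10' vs G='00': no prefix
  D='10' vs H='010': no prefix
  D='10' vs B='011': no prefix
  D='10' vs C='11': no prefix
  C='11' vs G='00': no prefix
  C='11' vs H='010': no prefix
  C='11' vs B='011': no prefix
  C='11' vs D='10': no prefix
No violation found over all pairs.

YES -- this is a valid prefix code. No codeword is a prefix of any other codeword.


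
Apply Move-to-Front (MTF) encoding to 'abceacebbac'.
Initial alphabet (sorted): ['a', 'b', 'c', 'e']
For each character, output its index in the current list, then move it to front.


MTF encoding:
'a': index 0 in ['a', 'b', 'c', 'e'] -> ['a', 'b', 'c', 'e']
'b': index 1 in ['a', 'b', 'c', 'e'] -> ['b', 'a', 'c', 'e']
'c': index 2 in ['b', 'a', 'c', 'e'] -> ['c', 'b', 'a', 'e']
'e': index 3 in ['c', 'b', 'a', 'e'] -> ['e', 'c', 'b', 'a']
'a': index 3 in ['e', 'c', 'b', 'a'] -> ['a', 'e', 'c', 'b']
'c': index 2 in ['a', 'e', 'c', 'b'] -> ['c', 'a', 'e', 'b']
'e': index 2 in ['c', 'a', 'e', 'b'] -> ['e', 'c', 'a', 'b']
'b': index 3 in ['e', 'c', 'a', 'b'] -> ['b', 'e', 'c', 'a']
'b': index 0 in ['b', 'e', 'c', 'a'] -> ['b', 'e', 'c', 'a']
'a': index 3 in ['b', 'e', 'c', 'a'] -> ['a', 'b', 'e', 'c']
'c': index 3 in ['a', 'b', 'e', 'c'] -> ['c', 'a', 'b', 'e']


Output: [0, 1, 2, 3, 3, 2, 2, 3, 0, 3, 3]


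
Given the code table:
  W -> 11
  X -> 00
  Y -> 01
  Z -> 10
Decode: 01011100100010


Decoding:
01 -> Y
01 -> Y
11 -> W
00 -> X
10 -> Z
00 -> X
10 -> Z


Result: YYWXZXZ


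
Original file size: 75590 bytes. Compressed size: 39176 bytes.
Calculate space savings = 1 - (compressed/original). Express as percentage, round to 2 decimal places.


ratio = compressed/original = 39176/75590 = 0.51827
savings = 1 - ratio = 1 - 0.51827 = 0.48173
as a percentage: 0.48173 * 100 = 48.17%

Space savings = 1 - 39176/75590 = 48.17%


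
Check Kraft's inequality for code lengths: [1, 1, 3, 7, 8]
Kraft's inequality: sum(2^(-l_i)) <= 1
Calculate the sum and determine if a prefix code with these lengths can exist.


Sum = 2^(-1) + 2^(-1) + 2^(-3) + 2^(-7) + 2^(-8)
    = 0.5 + 0.5 + 0.125 + 0.0078125 + 0.00390625
    = 291/256 = 1.13671875
Since 1.13671875 > 1, Kraft's inequality is NOT satisfied.
A prefix code with these lengths CANNOT exist.

Kraft sum = 1.13671875. Not satisfied.


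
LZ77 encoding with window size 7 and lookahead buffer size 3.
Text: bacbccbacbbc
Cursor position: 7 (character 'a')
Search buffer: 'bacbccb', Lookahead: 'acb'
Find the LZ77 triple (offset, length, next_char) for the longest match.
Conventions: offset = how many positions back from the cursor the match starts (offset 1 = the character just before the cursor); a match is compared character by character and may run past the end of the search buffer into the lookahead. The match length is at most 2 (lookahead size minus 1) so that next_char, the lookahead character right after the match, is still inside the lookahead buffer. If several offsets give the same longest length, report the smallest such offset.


Try each offset into the search buffer:
  offset=1 (pos 6, char 'b'): match length 0
  offset=2 (pos 5, char 'c'): match length 0
  offset=3 (pos 4, char 'c'): match length 0
  offset=4 (pos 3, char 'b'): match length 0
  offset=5 (pos 2, char 'c'): match length 0
  offset=6 (pos 1, char 'a'): match length 2
  offset=7 (pos 0, char 'b'): match length 0
Longest match has length 2 at offset 6.
next_char = character at position 7 + 2 = 9 -> 'b'

Best match: offset=6, length=2 (matching 'ac' starting at position 1)
LZ77 triple: (6, 2, 'b')


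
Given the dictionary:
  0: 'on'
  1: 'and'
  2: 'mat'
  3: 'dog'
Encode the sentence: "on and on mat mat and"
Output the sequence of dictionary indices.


Look up each word in the dictionary:
  'on' -> 0
  'and' -> 1
  'on' -> 0
  'mat' -> 2
  'mat' -> 2
  'and' -> 1

Encoded: [0, 1, 0, 2, 2, 1]


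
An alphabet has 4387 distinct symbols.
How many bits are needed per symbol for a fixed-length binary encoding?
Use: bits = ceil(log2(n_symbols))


log2(4387) = 12.099
Bracket: 2^12 = 4096 < 4387 <= 2^13 = 8192
So ceil(log2(4387)) = 13

bits = ceil(log2(4387)) = ceil(12.099) = 13 bits


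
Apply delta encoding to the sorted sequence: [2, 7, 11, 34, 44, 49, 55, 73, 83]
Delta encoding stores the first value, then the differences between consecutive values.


First value: 2
Deltas:
  7 - 2 = 5
  11 - 7 = 4
  34 - 11 = 23
  44 - 34 = 10
  49 - 44 = 5
  55 - 49 = 6
  73 - 55 = 18
  83 - 73 = 10


Delta encoded: [2, 5, 4, 23, 10, 5, 6, 18, 10]


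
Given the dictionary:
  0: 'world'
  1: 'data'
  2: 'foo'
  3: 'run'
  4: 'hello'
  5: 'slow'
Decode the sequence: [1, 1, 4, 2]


Look up each index in the dictionary:
  1 -> 'data'
  1 -> 'data'
  4 -> 'hello'
  2 -> 'foo'

Decoded: "data data hello foo"


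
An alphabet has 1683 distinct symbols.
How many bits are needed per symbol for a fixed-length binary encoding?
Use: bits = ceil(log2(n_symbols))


log2(1683) = 10.7168
Bracket: 2^10 = 1024 < 1683 <= 2^11 = 2048
So ceil(log2(1683)) = 11

bits = ceil(log2(1683)) = ceil(10.7168) = 11 bits


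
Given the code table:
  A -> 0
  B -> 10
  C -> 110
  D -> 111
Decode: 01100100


Decoding:
0 -> A
110 -> C
0 -> A
10 -> B
0 -> A


Result: ACABA


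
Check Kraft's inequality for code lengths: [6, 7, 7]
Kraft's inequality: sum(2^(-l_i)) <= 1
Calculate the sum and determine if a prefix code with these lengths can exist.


Sum = 2^(-6) + 2^(-7) + 2^(-7)
    = 0.015625 + 0.0078125 + 0.0078125
    = 4/128 = 0.03125
Since 0.03125 <= 1, Kraft's inequality IS satisfied.
A prefix code with these lengths CAN exist.

Kraft sum = 0.03125. Satisfied.


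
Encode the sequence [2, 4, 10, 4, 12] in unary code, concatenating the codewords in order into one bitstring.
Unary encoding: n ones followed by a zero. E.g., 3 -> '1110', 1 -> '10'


Encode each number as n ones followed by a terminating 0:
  2 -> 110 (3 bits)
  4 -> 11110 (5 bits)
  10 -> 11111111110 (11 bits)
  4 -> 11110 (5 bits)
  12 -> 1111111111110 (13 bits)
Total length = 3 + 5 + 11 + 5 + 13 = 37 bits.

Unary([2, 4, 10, 4, 12]) = 1101111011111111110111101111111111110 (37 bits)


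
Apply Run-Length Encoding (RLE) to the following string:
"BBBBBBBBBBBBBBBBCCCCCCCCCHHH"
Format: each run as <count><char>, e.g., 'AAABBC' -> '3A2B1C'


Scanning runs left to right:
  i=0: run of 'B' x 16 -> '16B'
  i=16: run of 'C' x 9 -> '9C'
  i=25: run of 'H' x 3 -> '3H'

RLE = 16B9C3H


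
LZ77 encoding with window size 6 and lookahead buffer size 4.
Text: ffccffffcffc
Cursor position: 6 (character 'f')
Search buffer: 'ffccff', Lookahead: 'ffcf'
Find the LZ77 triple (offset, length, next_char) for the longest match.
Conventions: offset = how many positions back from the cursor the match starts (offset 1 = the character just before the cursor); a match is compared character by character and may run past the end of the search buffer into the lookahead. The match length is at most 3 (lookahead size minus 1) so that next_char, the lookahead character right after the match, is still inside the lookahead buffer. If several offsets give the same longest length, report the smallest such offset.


Try each offset into the search buffer:
  offset=1 (pos 5, char 'f'): match length 2
  offset=2 (pos 4, char 'f'): match length 2
  offset=3 (pos 3, char 'c'): match length 0
  offset=4 (pos 2, char 'c'): match length 0
  offset=5 (pos 1, char 'f'): match length 1
  offset=6 (pos 0, char 'f'): match length 3
Longest match has length 3 at offset 6.
next_char = character at position 6 + 3 = 9 -> 'f'

Best match: offset=6, length=3 (matching 'ffc' starting at position 0)
LZ77 triple: (6, 3, 'f')


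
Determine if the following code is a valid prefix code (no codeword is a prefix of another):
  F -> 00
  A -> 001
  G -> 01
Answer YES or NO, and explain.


Checking each pair (does one codeword prefix another?):
  F='00' vs A='001': prefix -- VIOLATION

NO -- this is NOT a valid prefix code. F (00) is a prefix of A (001).


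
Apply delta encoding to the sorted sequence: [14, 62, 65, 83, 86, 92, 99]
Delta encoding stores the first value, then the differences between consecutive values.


First value: 14
Deltas:
  62 - 14 = 48
  65 - 62 = 3
  83 - 65 = 18
  86 - 83 = 3
  92 - 86 = 6
  99 - 92 = 7


Delta encoded: [14, 48, 3, 18, 3, 6, 7]


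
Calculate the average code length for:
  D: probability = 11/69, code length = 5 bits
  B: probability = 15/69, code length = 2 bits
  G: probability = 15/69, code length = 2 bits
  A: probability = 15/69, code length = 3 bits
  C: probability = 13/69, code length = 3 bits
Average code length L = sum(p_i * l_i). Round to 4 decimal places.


Weighted contributions p_i * l_i:
  D: (11/69) * 5 = 55/69
  B: (15/69) * 2 = 30/69
  G: (15/69) * 2 = 30/69
  A: (15/69) * 3 = 45/69
  C: (13/69) * 3 = 39/69
Sum = (55 + 30 + 30 + 45 + 39)/69 = 199/69

L = 199/69 = 2.8841 bits/symbol


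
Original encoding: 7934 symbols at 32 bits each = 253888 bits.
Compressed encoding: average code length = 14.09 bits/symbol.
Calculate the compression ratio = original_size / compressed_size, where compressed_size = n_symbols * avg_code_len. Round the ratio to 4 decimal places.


original_size = n_symbols * orig_bits = 7934 * 32 = 253888 bits
compressed_size = n_symbols * avg_code_len = 7934 * 14.09 = 111790.06 bits
ratio = original_size / compressed_size = 253888 / 111790.06 = 2.2711

Compression ratio = 2.2711


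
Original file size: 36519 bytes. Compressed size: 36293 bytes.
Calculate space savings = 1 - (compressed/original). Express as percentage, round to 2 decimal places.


ratio = compressed/original = 36293/36519 = 0.993811
savings = 1 - ratio = 1 - 0.993811 = 0.006189
as a percentage: 0.006189 * 100 = 0.62%

Space savings = 1 - 36293/36519 = 0.62%


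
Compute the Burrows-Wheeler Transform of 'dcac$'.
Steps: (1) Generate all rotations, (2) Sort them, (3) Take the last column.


Rotations (sorted):
  0: $dcac -> last char: c
  1: ac$dc -> last char: c
  2: c$dca -> last char: a
  3: cac$d -> last char: d
  4: dcac$ -> last char: $


BWT = ccad$


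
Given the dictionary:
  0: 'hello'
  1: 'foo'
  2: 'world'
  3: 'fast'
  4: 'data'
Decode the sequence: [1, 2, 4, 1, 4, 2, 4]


Look up each index in the dictionary:
  1 -> 'foo'
  2 -> 'world'
  4 -> 'data'
  1 -> 'foo'
  4 -> 'data'
  2 -> 'world'
  4 -> 'data'

Decoded: "foo world data foo data world data"


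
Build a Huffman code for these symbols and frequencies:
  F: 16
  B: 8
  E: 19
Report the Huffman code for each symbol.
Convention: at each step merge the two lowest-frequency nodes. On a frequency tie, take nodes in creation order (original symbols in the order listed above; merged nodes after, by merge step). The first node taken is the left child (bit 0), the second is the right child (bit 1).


Huffman tree construction:
Step 1: Merge B(8) + F(16) = 24
Step 2: Merge E(19) + (B+F)(24) = 43
Read each symbol's code off the tree from the root (left child = 0, right child = 1).

Codes:
  F: 11 (length 2)
  B: 10 (length 2)
  E: 0 (length 1)
Average code length: 67/43 = 1.5581 bits/symbol


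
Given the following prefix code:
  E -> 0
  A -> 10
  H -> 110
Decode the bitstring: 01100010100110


Decoding step by step:
Bits 0 -> E
Bits 110 -> H
Bits 0 -> E
Bits 0 -> E
Bits 10 -> A
Bits 10 -> A
Bits 0 -> E
Bits 110 -> H


Decoded message: EHEEAAEH


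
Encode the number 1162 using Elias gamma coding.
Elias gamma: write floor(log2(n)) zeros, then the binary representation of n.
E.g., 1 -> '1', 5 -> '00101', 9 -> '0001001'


num_bits = floor(log2(1162)) + 1 = 11
leading_zeros = num_bits - 1 = 10
binary(1162) = 10010001010

Elias gamma(1162) = '0000000000' + '10010001010' = 000000000010010001010 (21 bits)


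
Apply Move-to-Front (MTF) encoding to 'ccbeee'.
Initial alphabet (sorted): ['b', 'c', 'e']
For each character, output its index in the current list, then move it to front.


MTF encoding:
'c': index 1 in ['b', 'c', 'e'] -> ['c', 'b', 'e']
'c': index 0 in ['c', 'b', 'e'] -> ['c', 'b', 'e']
'b': index 1 in ['c', 'b', 'e'] -> ['b', 'c', 'e']
'e': index 2 in ['b', 'c', 'e'] -> ['e', 'b', 'c']
'e': index 0 in ['e', 'b', 'c'] -> ['e', 'b', 'c']
'e': index 0 in ['e', 'b', 'c'] -> ['e', 'b', 'c']


Output: [1, 0, 1, 2, 0, 0]


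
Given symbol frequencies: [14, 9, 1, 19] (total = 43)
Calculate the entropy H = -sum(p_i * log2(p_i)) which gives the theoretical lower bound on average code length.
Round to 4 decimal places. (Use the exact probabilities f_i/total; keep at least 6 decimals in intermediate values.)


Per-symbol terms -p_i * log2(p_i) with p_i = f_i/43:
  p = 14/43 = 0.325581: log2(p) = -1.618910, -p*log2(p) = 0.527087
  p = 9/43 = 0.209302: log2(p) = -2.256340, -p*log2(p) = 0.472257
  p = 1/43 = 0.023256: log2(p) = -5.426265, -p*log2(p) = 0.126192
  p = 19/43 = 0.441860: log2(p) = -1.178337, -p*log2(p) = 0.520661
H = 0.527087 + 0.472257 + 0.126192 + 0.520661 = 1.646197

H = 1.6462 bits/symbol


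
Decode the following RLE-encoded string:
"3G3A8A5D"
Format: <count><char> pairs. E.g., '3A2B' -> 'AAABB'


Expanding each <count><char> pair:
  3G -> 'GGG'
  3A -> 'AAA'
  8A -> 'AAAAAAAA'
  5D -> 'DDDDD'

Decoded = GGGAAAAAAAAAAADDDDD


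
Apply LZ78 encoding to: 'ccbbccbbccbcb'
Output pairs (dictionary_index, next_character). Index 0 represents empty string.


LZ78 encoding steps:
Dictionary: {0: ''}
Step 1: w='' (idx 0), next='c' -> output (0, 'c'), add 'c' as idx 1
Step 2: w='c' (idx 1), next='b' -> output (1, 'b'), add 'cb' as idx 2
Step 3: w='' (idx 0), next='b' -> output (0, 'b'), add 'b' as idx 3
Step 4: w='c' (idx 1), next='c' -> output (1, 'c'), add 'cc' as idx 4
Step 5: w='b' (idx 3), next='b' -> output (3, 'b'), add 'bb' as idx 5
Step 6: w='cc' (idx 4), next='b' -> output (4, 'b'), add 'ccb' as idx 6
Step 7: w='cb' (idx 2), end of input -> output (2, '')


Encoded: [(0, 'c'), (1, 'b'), (0, 'b'), (1, 'c'), (3, 'b'), (4, 'b'), (2, '')]


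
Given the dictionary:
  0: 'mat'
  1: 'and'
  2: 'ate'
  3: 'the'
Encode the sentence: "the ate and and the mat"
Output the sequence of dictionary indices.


Look up each word in the dictionary:
  'the' -> 3
  'ate' -> 2
  'and' -> 1
  'and' -> 1
  'the' -> 3
  'mat' -> 0

Encoded: [3, 2, 1, 1, 3, 0]


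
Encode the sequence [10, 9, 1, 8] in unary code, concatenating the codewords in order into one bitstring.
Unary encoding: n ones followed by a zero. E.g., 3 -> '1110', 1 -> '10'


Encode each number as n ones followed by a terminating 0:
  10 -> 11111111110 (11 bits)
  9 -> 1111111110 (10 bits)
  1 -> 10 (2 bits)
  8 -> 111111110 (9 bits)
Total length = 11 + 10 + 2 + 9 = 32 bits.

Unary([10, 9, 1, 8]) = 11111111110111111111010111111110 (32 bits)


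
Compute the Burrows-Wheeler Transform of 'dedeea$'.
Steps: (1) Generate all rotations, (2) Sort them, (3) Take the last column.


Rotations (sorted):
  0: $dedeea -> last char: a
  1: a$dedee -> last char: e
  2: dedeea$ -> last char: $
  3: deea$de -> last char: e
  4: ea$dede -> last char: e
  5: edeea$d -> last char: d
  6: eea$ded -> last char: d


BWT = ae$eedd


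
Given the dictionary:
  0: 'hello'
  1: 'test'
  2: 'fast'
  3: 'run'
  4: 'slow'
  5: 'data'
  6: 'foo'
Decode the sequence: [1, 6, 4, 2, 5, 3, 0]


Look up each index in the dictionary:
  1 -> 'test'
  6 -> 'foo'
  4 -> 'slow'
  2 -> 'fast'
  5 -> 'data'
  3 -> 'run'
  0 -> 'hello'

Decoded: "test foo slow fast data run hello"


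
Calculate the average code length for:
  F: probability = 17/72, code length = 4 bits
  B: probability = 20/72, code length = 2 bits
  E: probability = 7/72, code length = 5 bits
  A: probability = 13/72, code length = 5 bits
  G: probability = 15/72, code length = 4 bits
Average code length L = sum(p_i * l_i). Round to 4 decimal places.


Weighted contributions p_i * l_i:
  F: (17/72) * 4 = 68/72
  B: (20/72) * 2 = 40/72
  E: (7/72) * 5 = 35/72
  A: (13/72) * 5 = 65/72
  G: (15/72) * 4 = 60/72
Sum = (68 + 40 + 35 + 65 + 60)/72 = 268/72

L = 268/72 = 3.7222 bits/symbol
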